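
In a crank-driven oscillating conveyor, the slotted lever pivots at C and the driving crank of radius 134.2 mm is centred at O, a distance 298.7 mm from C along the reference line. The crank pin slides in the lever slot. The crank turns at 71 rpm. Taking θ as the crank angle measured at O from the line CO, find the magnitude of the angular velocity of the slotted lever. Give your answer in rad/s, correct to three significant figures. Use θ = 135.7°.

ω = 7.435 rad/s (from 71 rpm).
Crank pin A relative to C: A = (d + r cosθ, r sinθ); lever angle φ = atan2(r sinθ, d + r cosθ).
Differentiating tanφ: φ̇ = rω(d cosθ + r)/(d² + r² + 2dr cosθ).
d² + r² + 2dr cosθ = |CA|² = 0.0498535 m²;  d cosθ + r = -0.079577 m.
|ω_lever| = |0.1342·7.435·-0.079577| / 0.0498535 = 1.5927 rad/s.

1.59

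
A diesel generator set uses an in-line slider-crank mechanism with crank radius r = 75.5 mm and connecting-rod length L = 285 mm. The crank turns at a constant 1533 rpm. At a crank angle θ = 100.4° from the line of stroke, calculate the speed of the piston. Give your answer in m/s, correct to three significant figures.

ω = 2π·1533/60 = 160.5 rad/s
For an in-line slider-crank, x = r cosθ + √(L² − r² sin²θ), so v = −rω sinθ·[1 + r cosθ/√(L² − r² sin²θ)].
With r = 0.0755 m, L = 0.285 m, θ = 100.4°: √(L² − r² sin²θ) = 0.27516 m.
v = −0.0755·160.5·0.98357·[1 + 0.0755·-0.18052/0.27516] = -11.331 m/s.
|v| = 11.331 m/s.

11.3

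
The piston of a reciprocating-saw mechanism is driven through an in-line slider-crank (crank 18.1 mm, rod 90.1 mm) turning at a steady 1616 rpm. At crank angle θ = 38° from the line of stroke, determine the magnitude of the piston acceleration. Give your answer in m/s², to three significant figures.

435

ω = 2π·1616/60 = 169.2 rad/s
x(θ) = r cosθ + √(L² − r² sin²θ); with ω constant, a = ω²·d²x/dθ².
d²x/dθ² = −r cosθ − r²(cos2θ)/√u − r⁴ sin²2θ/(4u^{3/2}),  u = L² − r² sin²θ = 0.00799383 m².
Substituting r = 0.0181 m, L = 0.0901 m, θ = 38°: d²x/dθ² = -0.015185 m.
a = ω²·d²x/dθ² = (169.2)²·(-0.015185) = -434.86 m/s²;  |a| = 434.86 m/s².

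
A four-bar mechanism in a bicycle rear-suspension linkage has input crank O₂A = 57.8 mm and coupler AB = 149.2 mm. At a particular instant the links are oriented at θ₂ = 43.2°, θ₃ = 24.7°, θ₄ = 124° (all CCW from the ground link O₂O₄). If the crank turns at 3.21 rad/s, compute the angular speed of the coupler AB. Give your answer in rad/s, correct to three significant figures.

ω₂ = 3.21 rad/s
Differentiating the loop-closure r₂e^{iθ₂}+r₃e^{iθ₃}=r₁+r₄e^{iθ₄} gives r₂ω₂e^{iθ₂}+r₃ω₃e^{iθ₃}=r₄ω₄e^{iθ₄}.
Eliminating the other unknown: ω₃ = r₂ω₂ sin(θ₄−θ₂) / [r₃ sin(θ₃−θ₄)].
Numerator sine = +0.98714; denominator sine = -0.98686.
Result = 0.0578·3.21·(+0.98714) / (0.1492·(-0.98686)) = -1.2439 rad/s; magnitude 1.2439 rad/s.

1.24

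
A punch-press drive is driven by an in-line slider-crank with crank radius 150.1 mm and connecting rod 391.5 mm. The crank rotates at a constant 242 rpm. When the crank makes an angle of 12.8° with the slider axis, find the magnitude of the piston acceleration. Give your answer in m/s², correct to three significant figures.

128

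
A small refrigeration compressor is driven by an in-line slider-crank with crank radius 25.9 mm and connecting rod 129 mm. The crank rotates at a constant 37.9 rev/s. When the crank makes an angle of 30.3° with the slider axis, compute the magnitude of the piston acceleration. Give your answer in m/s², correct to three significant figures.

ω = 2π·37.9 = 238.1 rad/s
x(θ) = r cosθ + √(L² − r² sin²θ); with ω constant, a = ω²·d²x/dθ².
d²x/dθ² = −r cosθ − r²(cos2θ)/√u − r⁴ sin²2θ/(4u^{3/2}),  u = L² − r² sin²θ = 0.0164702 m².
Substituting r = 0.0259 m, L = 0.129 m, θ = 30.3°: d²x/dθ² = -0.024968 m.
a = ω²·d²x/dθ² = (238.1)²·(-0.024968) = -1415.9 m/s²;  |a| = 1415.9 m/s².

1420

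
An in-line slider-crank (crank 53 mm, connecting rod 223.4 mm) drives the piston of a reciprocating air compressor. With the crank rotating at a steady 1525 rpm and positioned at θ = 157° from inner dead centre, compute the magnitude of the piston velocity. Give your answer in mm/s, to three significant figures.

2580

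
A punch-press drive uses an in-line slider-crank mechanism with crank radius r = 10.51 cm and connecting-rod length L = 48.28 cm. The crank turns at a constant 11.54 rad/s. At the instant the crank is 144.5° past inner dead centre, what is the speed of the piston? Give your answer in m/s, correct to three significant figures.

ω = 11.54 rad/s
For an in-line slider-crank, x = r cosθ + √(L² − r² sin²θ), so v = −rω sinθ·[1 + r cosθ/√(L² − r² sin²θ)].
With r = 0.1051 m, L = 0.4828 m, θ = 144.5°: √(L² − r² sin²θ) = 0.47893 m.
v = −0.1051·11.54·0.58070·[1 + 0.1051·-0.81412/0.47893] = -0.57848 m/s.
|v| = 0.57848 m/s.

0.578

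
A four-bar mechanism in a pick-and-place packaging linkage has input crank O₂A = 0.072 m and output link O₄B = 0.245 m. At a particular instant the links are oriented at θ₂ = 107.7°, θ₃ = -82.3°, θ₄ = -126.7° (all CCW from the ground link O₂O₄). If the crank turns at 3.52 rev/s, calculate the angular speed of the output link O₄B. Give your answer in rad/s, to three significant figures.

1.61

ω₂ = 22.12 rad/s (from 3.52 rev/s).
Differentiating the loop-closure r₂e^{iθ₂}+r₃e^{iθ₃}=r₁+r₄e^{iθ₄} gives r₂ω₂e^{iθ₂}+r₃ω₃e^{iθ₃}=r₄ω₄e^{iθ₄}.
Eliminating the other unknown: ω₄ = r₂ω₂ sin(θ₂−θ₃) / [r₄ sin(θ₄−θ₃)].
Numerator sine = -0.17365; denominator sine = -0.69966.
Result = 0.072·22.12·(-0.17365) / (0.245·(-0.69966)) = +1.6131 rad/s; magnitude 1.6131 rad/s.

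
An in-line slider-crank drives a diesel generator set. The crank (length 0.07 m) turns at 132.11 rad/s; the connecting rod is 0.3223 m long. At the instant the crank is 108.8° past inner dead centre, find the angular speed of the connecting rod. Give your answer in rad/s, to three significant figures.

ω = 132.1 rad/s
The rod makes angle φ with the slider axis where L sinφ = r sinθ; differentiating, L cosφ·φ̇ = r ω cosθ.
L cosφ = √(L² − r² sin²θ) = 0.31541 m.
|ω_rod| = r ω |cosθ| / √(L² − r² sin²θ) = 0.07·132.1·0.32227/0.31541 = 9.4486 rad/s.

9.45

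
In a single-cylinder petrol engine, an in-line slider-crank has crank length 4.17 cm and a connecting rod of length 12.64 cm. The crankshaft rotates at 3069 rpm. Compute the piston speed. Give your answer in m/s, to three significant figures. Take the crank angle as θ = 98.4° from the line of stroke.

ω = 2π·3069/60 = 321.4 rad/s
For an in-line slider-crank, x = r cosθ + √(L² − r² sin²θ), so v = −rω sinθ·[1 + r cosθ/√(L² − r² sin²θ)].
With r = 0.0417 m, L = 0.1264 m, θ = 98.4°: √(L² − r² sin²θ) = 0.11948 m.
v = −0.0417·321.4·0.98927·[1 + 0.0417·-0.14608/0.11948] = -12.582 m/s.
|v| = 12.582 m/s.

12.6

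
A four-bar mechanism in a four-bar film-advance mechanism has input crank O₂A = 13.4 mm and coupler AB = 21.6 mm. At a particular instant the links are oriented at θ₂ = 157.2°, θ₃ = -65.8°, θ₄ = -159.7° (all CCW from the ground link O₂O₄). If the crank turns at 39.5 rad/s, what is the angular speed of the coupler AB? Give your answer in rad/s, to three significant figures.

16.8

ω₂ = 39.5 rad/s
Differentiating the loop-closure r₂e^{iθ₂}+r₃e^{iθ₃}=r₁+r₄e^{iθ₄} gives r₂ω₂e^{iθ₂}+r₃ω₃e^{iθ₃}=r₄ω₄e^{iθ₄}.
Eliminating the other unknown: ω₃ = r₂ω₂ sin(θ₄−θ₂) / [r₃ sin(θ₃−θ₄)].
Numerator sine = +0.68327; denominator sine = +0.99768.
Result = 0.0134·39.5·(+0.68327) / (0.0216·(+0.99768)) = +16.782 rad/s; magnitude 16.782 rad/s.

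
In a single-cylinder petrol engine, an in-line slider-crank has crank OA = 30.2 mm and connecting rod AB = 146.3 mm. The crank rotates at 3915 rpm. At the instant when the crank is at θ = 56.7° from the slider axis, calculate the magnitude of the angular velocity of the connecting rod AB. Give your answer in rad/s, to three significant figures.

47.2

ω = 410 rad/s (converted from 3915 rpm).
The rod makes angle φ with the slider axis where L sinφ = r sinθ; differentiating, L cosφ·φ̇ = r ω cosθ.
L cosφ = √(L² − r² sin²θ) = 0.14411 m.
|ω_rod| = r ω |cosθ| / √(L² − r² sin²θ) = 0.0302·410·0.54902/0.14411 = 47.171 rad/s.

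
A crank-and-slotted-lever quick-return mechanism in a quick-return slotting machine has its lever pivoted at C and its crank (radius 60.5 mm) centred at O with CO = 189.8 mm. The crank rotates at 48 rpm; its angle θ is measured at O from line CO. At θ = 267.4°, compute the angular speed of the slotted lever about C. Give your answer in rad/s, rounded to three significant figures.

0.408

ω = 5.027 rad/s (from 48 rpm).
Crank pin A relative to C: A = (d + r cosθ, r sinθ); lever angle φ = atan2(r sinθ, d + r cosθ).
Differentiating tanφ: φ̇ = rω(d cosθ + r)/(d² + r² + 2dr cosθ).
d² + r² + 2dr cosθ = |CA|² = 0.0386425 m²;  d cosθ + r = +0.05189 m.
|ω_lever| = |0.0605·5.027·+0.05189| / 0.0386425 = 0.40836 rad/s.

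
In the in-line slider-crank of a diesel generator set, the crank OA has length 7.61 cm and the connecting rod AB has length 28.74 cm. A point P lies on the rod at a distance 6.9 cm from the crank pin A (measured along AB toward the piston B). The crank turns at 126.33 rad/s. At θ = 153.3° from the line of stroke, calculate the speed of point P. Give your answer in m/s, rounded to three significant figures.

ω = 126.3 rad/s.  Crank-pin speed |V_A| = rω = 9.6137 m/s, perpendicular to OA.
Rod angle: sinφ = −(r/L) sinθ ⇒ φ = -6.833°; ω_rod = −rω cosθ/√(L²−r²sin²θ) = +30.098 rad/s.
V_P = V_A + ω_rod × AP, with AP = 0.069 m along the rod.
Components: V_Px = −rω sinθ − a·ω_rod·sinφ = -4.0725 m/s;  V_Py = rω cosθ + a·ω_rod·cosφ = -6.5266 m/s.
|V_P| = √(V_Px² + V_Py²) = 7.693 m/s.

7.69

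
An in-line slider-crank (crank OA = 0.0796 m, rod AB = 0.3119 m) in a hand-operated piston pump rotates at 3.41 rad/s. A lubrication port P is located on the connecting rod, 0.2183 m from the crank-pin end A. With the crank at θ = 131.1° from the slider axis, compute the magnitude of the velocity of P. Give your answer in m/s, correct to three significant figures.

ω = 3.41 rad/s.  Crank-pin speed |V_A| = rω = 0.27144 m/s, perpendicular to OA.
Rod angle: sinφ = −(r/L) sinθ ⇒ φ = -11.088°; ω_rod = −rω cosθ/√(L²−r²sin²θ) = +0.58297 rad/s.
V_P = V_A + ω_rod × AP, with AP = 0.2183 m along the rod.
Components: V_Px = −rω sinθ − a·ω_rod·sinφ = -0.18007 m/s;  V_Py = rω cosθ + a·ω_rod·cosφ = -0.053548 m/s.
|V_P| = √(V_Px² + V_Py²) = 0.18786 m/s.

0.188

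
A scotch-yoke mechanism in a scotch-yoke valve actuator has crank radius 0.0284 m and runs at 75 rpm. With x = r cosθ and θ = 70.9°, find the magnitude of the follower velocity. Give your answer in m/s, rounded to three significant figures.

0.211

ω = 7.854 rad/s (from 75 rpm).
x = r cosθ ⇒ ẋ = −rω sinθ.
|v| = rω|sinθ| = 0.0284·7.854·|sin 70.9°| = 0.21077 m/s.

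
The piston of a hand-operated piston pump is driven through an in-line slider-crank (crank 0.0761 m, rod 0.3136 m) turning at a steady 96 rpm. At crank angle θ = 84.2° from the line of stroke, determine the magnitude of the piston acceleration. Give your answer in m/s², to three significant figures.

1.11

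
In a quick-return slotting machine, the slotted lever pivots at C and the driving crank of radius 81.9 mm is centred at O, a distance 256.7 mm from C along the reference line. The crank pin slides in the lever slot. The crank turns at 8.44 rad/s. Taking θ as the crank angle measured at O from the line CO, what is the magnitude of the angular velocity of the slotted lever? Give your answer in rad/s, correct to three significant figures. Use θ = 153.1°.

2.90

ω = 8.44 rad/s
Crank pin A relative to C: A = (d + r cosθ, r sinθ); lever angle φ = atan2(r sinθ, d + r cosθ).
Differentiating tanφ: φ̇ = rω(d cosθ + r)/(d² + r² + 2dr cosθ).
d² + r² + 2dr cosθ = |CA|² = 0.0351047 m²;  d cosθ + r = -0.14702 m.
|ω_lever| = |0.0819·8.44·-0.14702| / 0.0351047 = 2.895 rad/s.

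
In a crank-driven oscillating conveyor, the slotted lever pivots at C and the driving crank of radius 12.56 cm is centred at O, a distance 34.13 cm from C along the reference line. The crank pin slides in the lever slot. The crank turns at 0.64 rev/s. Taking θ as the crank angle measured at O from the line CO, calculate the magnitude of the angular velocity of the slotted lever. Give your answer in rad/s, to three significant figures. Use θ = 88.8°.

ω = 4.021 rad/s (from 0.64 rev/s).
Crank pin A relative to C: A = (d + r cosθ, r sinθ); lever angle φ = atan2(r sinθ, d + r cosθ).
Differentiating tanφ: φ̇ = rω(d cosθ + r)/(d² + r² + 2dr cosθ).
d² + r² + 2dr cosθ = |CA|² = 0.134057 m²;  d cosθ + r = +0.13275 m.
|ω_lever| = |0.1256·4.021·+0.13275| / 0.134057 = 0.50014 rad/s.

0.500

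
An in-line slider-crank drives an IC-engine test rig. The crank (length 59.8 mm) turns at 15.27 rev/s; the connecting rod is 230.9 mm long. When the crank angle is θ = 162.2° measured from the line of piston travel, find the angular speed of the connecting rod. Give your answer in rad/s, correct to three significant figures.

23.7

ω = 95.94 rad/s (converted from 15.27 rev/s).
The rod makes angle φ with the slider axis where L sinφ = r sinθ; differentiating, L cosφ·φ̇ = r ω cosθ.
L cosφ = √(L² − r² sin²θ) = 0.23018 m.
|ω_rod| = r ω |cosθ| / √(L² − r² sin²θ) = 0.0598·95.94·0.95213/0.23018 = 23.733 rad/s.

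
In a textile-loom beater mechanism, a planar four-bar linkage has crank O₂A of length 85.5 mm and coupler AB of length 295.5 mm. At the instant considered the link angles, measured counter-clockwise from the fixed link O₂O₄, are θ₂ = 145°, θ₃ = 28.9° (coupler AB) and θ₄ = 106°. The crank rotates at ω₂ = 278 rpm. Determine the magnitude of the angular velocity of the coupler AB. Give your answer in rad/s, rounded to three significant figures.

ω₂ = 29.11 rad/s (from 278 rpm).
Differentiating the loop-closure r₂e^{iθ₂}+r₃e^{iθ₃}=r₁+r₄e^{iθ₄} gives r₂ω₂e^{iθ₂}+r₃ω₃e^{iθ₃}=r₄ω₄e^{iθ₄}.
Eliminating the other unknown: ω₃ = r₂ω₂ sin(θ₄−θ₂) / [r₃ sin(θ₃−θ₄)].
Numerator sine = -0.62932; denominator sine = -0.97476.
Result = 0.0855·29.11·(-0.62932) / (0.2955·(-0.97476)) = +5.4382 rad/s; magnitude 5.4382 rad/s.

5.44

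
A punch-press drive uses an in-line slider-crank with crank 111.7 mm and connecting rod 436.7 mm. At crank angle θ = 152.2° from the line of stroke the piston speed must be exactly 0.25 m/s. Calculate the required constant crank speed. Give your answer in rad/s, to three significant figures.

For an in-line slider-crank, |v_piston| = rω|sinθ|·[1 + r cosθ/√(L² − r² sin²θ)].
With r = 0.1117 m, L = 0.4367 m, θ = 152.2°: the bracketed kinematic factor |dx/dθ| = 0.040224 m.
ω = v/|dx/dθ| = 0.25/0.040224 = 6.2153 rad/s.

6.22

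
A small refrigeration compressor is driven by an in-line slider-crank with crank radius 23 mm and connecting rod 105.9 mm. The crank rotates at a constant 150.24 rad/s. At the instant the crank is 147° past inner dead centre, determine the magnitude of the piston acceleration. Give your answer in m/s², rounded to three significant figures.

388

ω = 150.2 rad/s
x(θ) = r cosθ + √(L² − r² sin²θ); with ω constant, a = ω²·d²x/dθ².
d²x/dθ² = −r cosθ − r²(cos2θ)/√u − r⁴ sin²2θ/(4u^{3/2}),  u = L² − r² sin²θ = 0.0110579 m².
Substituting r = 0.023 m, L = 0.1059 m, θ = 147°: d²x/dθ² = +0.017193 m.
a = ω²·d²x/dθ² = (150.2)²·(+0.017193) = +388.08 m/s²;  |a| = 388.08 m/s².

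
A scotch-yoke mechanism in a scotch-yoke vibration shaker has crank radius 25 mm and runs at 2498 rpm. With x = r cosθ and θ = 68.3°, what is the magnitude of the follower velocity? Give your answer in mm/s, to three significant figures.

ω = 261.6 rad/s (from 2498 rpm).
x = r cosθ ⇒ ẋ = −rω sinθ.
|v| = rω|sinθ| = 0.025·261.6·|sin 68.3°| = 6.0763 m/s = 6076.3 mm/s.

6080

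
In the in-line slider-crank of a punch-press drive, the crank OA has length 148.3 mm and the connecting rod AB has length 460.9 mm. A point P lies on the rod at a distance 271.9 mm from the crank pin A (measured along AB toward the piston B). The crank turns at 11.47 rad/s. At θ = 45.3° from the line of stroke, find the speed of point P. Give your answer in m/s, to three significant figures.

1.46

ω = 11.47 rad/s.  Crank-pin speed |V_A| = rω = 1.701 m/s, perpendicular to OA.
Rod angle: sinφ = −(r/L) sinθ ⇒ φ = -13.221°; ω_rod = −rω cosθ/√(L²−r²sin²θ) = -2.6666 rad/s.
V_P = V_A + ω_rod × AP, with AP = 0.2719 m along the rod.
Components: V_Px = −rω sinθ − a·ω_rod·sinφ = -1.3749 m/s;  V_Py = rω cosθ + a·ω_rod·cosφ = +0.49064 m/s.
|V_P| = √(V_Px² + V_Py²) = 1.4598 m/s.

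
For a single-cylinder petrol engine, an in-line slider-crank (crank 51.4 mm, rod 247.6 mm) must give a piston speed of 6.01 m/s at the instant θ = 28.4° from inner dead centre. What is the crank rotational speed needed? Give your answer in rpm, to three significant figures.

1980

For an in-line slider-crank, |v_piston| = rω|sinθ|·[1 + r cosθ/√(L² − r² sin²θ)].
With r = 0.0514 m, L = 0.2476 m, θ = 28.4°: the bracketed kinematic factor |dx/dθ| = 0.028933 m.
ω = v/|dx/dθ| = 6.01/0.028933 = 207.72 rad/s.
N = 60ω/(2π) = 1983.6 rpm.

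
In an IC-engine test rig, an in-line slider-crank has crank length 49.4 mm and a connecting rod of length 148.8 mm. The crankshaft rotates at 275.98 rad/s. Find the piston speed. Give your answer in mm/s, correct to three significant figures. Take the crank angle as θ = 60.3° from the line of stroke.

13900

ω = 276 rad/s
For an in-line slider-crank, x = r cosθ + √(L² − r² sin²θ), so v = −rω sinθ·[1 + r cosθ/√(L² − r² sin²θ)].
With r = 0.0494 m, L = 0.1488 m, θ = 60.3°: √(L² − r² sin²θ) = 0.14248 m.
v = −0.0494·276·0.86863·[1 + 0.0494·0.49546/0.14248] = -13.877 m/s.
|v| = 13.877 m/s = 13877 mm/s.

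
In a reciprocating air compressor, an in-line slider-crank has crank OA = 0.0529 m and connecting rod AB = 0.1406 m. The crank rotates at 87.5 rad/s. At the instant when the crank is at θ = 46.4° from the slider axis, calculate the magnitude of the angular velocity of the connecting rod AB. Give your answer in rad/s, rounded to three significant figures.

23.6

ω = 87.5 rad/s
The rod makes angle φ with the slider axis where L sinφ = r sinθ; differentiating, L cosφ·φ̇ = r ω cosθ.
L cosφ = √(L² − r² sin²θ) = 0.13528 m.
|ω_rod| = r ω |cosθ| / √(L² − r² sin²θ) = 0.0529·87.5·0.68962/0.13528 = 23.596 rad/s.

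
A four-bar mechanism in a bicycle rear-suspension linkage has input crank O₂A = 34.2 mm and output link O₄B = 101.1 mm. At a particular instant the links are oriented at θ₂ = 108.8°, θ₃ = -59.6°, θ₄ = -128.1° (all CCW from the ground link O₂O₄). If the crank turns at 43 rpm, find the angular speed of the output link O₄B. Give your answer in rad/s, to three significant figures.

0.329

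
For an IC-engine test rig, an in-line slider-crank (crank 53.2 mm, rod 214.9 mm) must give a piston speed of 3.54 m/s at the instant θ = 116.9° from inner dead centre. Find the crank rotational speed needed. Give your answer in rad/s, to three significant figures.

84.3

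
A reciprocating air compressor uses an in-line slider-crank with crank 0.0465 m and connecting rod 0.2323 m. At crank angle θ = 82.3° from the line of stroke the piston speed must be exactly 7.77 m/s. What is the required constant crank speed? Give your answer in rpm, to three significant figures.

1570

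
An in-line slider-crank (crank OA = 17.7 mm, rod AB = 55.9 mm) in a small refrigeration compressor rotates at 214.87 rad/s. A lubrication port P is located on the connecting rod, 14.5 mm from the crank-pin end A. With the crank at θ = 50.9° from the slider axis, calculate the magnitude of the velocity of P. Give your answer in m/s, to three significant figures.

ω = 214.9 rad/s.  Crank-pin speed |V_A| = rω = 3.8032 m/s, perpendicular to OA.
Rod angle: sinφ = −(r/L) sinθ ⇒ φ = -14.225°; ω_rod = −rω cosθ/√(L²−r²sin²θ) = -44.266 rad/s.
V_P = V_A + ω_rod × AP, with AP = 0.0145 m along the rod.
Components: V_Px = −rω sinθ − a·ω_rod·sinφ = -3.1092 m/s;  V_Py = rω cosθ + a·ω_rod·cosφ = +1.7764 m/s.
|V_P| = √(V_Px² + V_Py²) = 3.5809 m/s.

3.58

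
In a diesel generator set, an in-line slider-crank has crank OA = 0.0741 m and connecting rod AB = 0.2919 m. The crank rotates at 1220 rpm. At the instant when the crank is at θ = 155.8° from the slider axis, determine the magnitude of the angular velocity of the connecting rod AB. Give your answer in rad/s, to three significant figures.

29.7

ω = 127.8 rad/s (converted from 1220 rpm).
The rod makes angle φ with the slider axis where L sinφ = r sinθ; differentiating, L cosφ·φ̇ = r ω cosθ.
L cosφ = √(L² − r² sin²θ) = 0.29032 m.
|ω_rod| = r ω |cosθ| / √(L² − r² sin²θ) = 0.0741·127.8·0.91212/0.29032 = 29.743 rad/s.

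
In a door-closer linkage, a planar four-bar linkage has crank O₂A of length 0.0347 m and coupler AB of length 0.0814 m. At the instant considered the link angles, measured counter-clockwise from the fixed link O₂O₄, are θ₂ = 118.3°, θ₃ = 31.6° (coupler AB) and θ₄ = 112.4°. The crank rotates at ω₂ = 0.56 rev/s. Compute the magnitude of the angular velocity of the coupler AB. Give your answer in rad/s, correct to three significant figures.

0.156

ω₂ = 3.519 rad/s (from 0.56 rev/s).
Differentiating the loop-closure r₂e^{iθ₂}+r₃e^{iθ₃}=r₁+r₄e^{iθ₄} gives r₂ω₂e^{iθ₂}+r₃ω₃e^{iθ₃}=r₄ω₄e^{iθ₄}.
Eliminating the other unknown: ω₃ = r₂ω₂ sin(θ₄−θ₂) / [r₃ sin(θ₃−θ₄)].
Numerator sine = -0.10279; denominator sine = -0.98714.
Result = 0.0347·3.519·(-0.10279) / (0.0814·(-0.98714)) = +0.15619 rad/s; magnitude 0.15619 rad/s.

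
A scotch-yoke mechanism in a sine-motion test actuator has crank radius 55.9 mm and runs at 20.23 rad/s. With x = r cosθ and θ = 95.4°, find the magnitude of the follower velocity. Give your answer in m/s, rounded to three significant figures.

1.13

ω = 20.23 rad/s
x = r cosθ ⇒ ẋ = −rω sinθ.
|v| = rω|sinθ| = 0.0559·20.23·|sin 95.4°| = 1.1258 m/s.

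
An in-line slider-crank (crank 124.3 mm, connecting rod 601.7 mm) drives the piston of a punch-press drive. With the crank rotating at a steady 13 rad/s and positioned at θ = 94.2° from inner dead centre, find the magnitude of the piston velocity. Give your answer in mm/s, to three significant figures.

ω = 13 rad/s
For an in-line slider-crank, x = r cosθ + √(L² − r² sin²θ), so v = −rω sinθ·[1 + r cosθ/√(L² − r² sin²θ)].
With r = 0.1243 m, L = 0.6017 m, θ = 94.2°: √(L² − r² sin²θ) = 0.58879 m.
v = −0.1243·13·0.99731·[1 + 0.1243·-0.07324/0.58879] = -1.5866 m/s.
|v| = 1.5866 m/s = 1586.6 mm/s.

1590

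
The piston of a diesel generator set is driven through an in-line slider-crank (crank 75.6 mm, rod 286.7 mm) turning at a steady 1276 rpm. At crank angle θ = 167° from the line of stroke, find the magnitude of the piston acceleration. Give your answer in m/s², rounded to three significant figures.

994

ω = 2π·1276/60 = 133.6 rad/s
x(θ) = r cosθ + √(L² − r² sin²θ); with ω constant, a = ω²·d²x/dθ².
d²x/dθ² = −r cosθ − r²(cos2θ)/√u − r⁴ sin²2θ/(4u^{3/2}),  u = L² − r² sin²θ = 0.0819077 m².
Substituting r = 0.0756 m, L = 0.2867 m, θ = 167°: d²x/dθ² = +0.055646 m.
a = ω²·d²x/dθ² = (133.6)²·(+0.055646) = +993.56 m/s²;  |a| = 993.56 m/s².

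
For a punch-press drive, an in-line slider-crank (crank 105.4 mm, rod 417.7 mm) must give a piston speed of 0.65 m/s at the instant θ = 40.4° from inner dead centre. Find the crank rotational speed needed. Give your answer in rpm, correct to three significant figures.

76.0

For an in-line slider-crank, |v_piston| = rω|sinθ|·[1 + r cosθ/√(L² − r² sin²θ)].
With r = 0.1054 m, L = 0.4177 m, θ = 40.4°: the bracketed kinematic factor |dx/dθ| = 0.081618 m.
ω = v/|dx/dθ| = 0.65/0.081618 = 7.9639 rad/s.
N = 60ω/(2π) = 76.05 rpm.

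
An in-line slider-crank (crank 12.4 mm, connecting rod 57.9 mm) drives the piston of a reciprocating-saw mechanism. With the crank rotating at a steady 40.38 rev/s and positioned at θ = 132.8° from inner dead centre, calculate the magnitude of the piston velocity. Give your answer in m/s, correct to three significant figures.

ω = 2π·40.4 = 253.7 rad/s
For an in-line slider-crank, x = r cosθ + √(L² − r² sin²θ), so v = −rω sinθ·[1 + r cosθ/√(L² − r² sin²θ)].
With r = 0.0124 m, L = 0.0579 m, θ = 132.8°: √(L² − r² sin²θ) = 0.057181 m.
v = −0.0124·253.7·0.73373·[1 + 0.0124·-0.67944/0.057181] = -1.9682 m/s.
|v| = 1.9682 m/s.

1.97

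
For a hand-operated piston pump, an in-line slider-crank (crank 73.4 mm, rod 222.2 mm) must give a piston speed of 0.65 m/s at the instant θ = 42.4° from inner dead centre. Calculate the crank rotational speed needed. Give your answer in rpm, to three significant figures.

For an in-line slider-crank, |v_piston| = rω|sinθ|·[1 + r cosθ/√(L² − r² sin²θ)].
With r = 0.0734 m, L = 0.2222 m, θ = 42.4°: the bracketed kinematic factor |dx/dθ| = 0.061878 m.
ω = v/|dx/dθ| = 0.65/0.061878 = 10.504 rad/s.
N = 60ω/(2π) = 100.31 rpm.

100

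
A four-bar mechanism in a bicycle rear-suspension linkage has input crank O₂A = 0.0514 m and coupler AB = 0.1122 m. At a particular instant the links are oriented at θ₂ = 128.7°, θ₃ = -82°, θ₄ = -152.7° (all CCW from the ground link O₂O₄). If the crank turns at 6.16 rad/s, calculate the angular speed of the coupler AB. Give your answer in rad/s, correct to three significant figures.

2.93

ω₂ = 6.16 rad/s
Differentiating the loop-closure r₂e^{iθ₂}+r₃e^{iθ₃}=r₁+r₄e^{iθ₄} gives r₂ω₂e^{iθ₂}+r₃ω₃e^{iθ₃}=r₄ω₄e^{iθ₄}.
Eliminating the other unknown: ω₃ = r₂ω₂ sin(θ₄−θ₂) / [r₃ sin(θ₃−θ₄)].
Numerator sine = +0.98027; denominator sine = +0.94380.
Result = 0.0514·6.16·(+0.98027) / (0.1122·(+0.94380)) = +2.931 rad/s; magnitude 2.931 rad/s.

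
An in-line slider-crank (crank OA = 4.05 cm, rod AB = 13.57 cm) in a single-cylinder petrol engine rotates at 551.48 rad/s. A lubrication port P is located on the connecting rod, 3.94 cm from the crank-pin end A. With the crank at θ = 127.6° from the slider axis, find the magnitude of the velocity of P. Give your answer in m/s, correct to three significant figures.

ω = 551.5 rad/s.  Crank-pin speed |V_A| = rω = 22.335 m/s, perpendicular to OA.
Rod angle: sinφ = −(r/L) sinθ ⇒ φ = -13.678°; ω_rod = −rω cosθ/√(L²−r²sin²θ) = +103.36 rad/s.
V_P = V_A + ω_rod × AP, with AP = 0.0394 m along the rod.
Components: V_Px = −rω sinθ − a·ω_rod·sinφ = -16.733 m/s;  V_Py = rω cosθ + a·ω_rod·cosφ = -9.6708 m/s.
|V_P| = √(V_Px² + V_Py²) = 19.326 m/s.

19.3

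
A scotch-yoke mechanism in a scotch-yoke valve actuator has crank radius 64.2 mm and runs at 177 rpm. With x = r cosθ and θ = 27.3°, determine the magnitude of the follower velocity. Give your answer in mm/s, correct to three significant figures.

546

ω = 18.54 rad/s (from 177 rpm).
x = r cosθ ⇒ ẋ = −rω sinθ.
|v| = rω|sinθ| = 0.0642·18.54·|sin 27.3°| = 0.54578 m/s = 545.78 mm/s.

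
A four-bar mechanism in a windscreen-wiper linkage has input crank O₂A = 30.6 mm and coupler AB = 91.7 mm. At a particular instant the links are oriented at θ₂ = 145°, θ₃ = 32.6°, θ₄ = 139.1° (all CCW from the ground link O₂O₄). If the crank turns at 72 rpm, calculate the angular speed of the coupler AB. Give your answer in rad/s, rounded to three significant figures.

ω₂ = 7.54 rad/s (from 72 rpm).
Differentiating the loop-closure r₂e^{iθ₂}+r₃e^{iθ₃}=r₁+r₄e^{iθ₄} gives r₂ω₂e^{iθ₂}+r₃ω₃e^{iθ₃}=r₄ω₄e^{iθ₄}.
Eliminating the other unknown: ω₃ = r₂ω₂ sin(θ₄−θ₂) / [r₃ sin(θ₃−θ₄)].
Numerator sine = -0.10279; denominator sine = -0.95882.
Result = 0.0306·7.54·(-0.10279) / (0.0917·(-0.95882)) = +0.26974 rad/s; magnitude 0.26974 rad/s.

0.270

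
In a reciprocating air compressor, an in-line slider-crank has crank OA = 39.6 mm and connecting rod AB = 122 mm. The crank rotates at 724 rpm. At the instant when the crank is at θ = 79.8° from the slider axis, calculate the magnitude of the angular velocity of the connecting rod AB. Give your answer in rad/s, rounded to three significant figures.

4.60

ω = 75.82 rad/s (converted from 724 rpm).
The rod makes angle φ with the slider axis where L sinφ = r sinθ; differentiating, L cosφ·φ̇ = r ω cosθ.
L cosφ = √(L² − r² sin²θ) = 0.11561 m.
|ω_rod| = r ω |cosθ| / √(L² − r² sin²θ) = 0.0396·75.82·0.17708/0.11561 = 4.599 rad/s.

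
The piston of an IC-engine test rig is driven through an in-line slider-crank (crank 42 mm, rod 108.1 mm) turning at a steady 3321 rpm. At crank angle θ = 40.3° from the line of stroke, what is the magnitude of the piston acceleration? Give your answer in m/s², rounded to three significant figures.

4290

ω = 2π·3321/60 = 347.8 rad/s
x(θ) = r cosθ + √(L² − r² sin²θ); with ω constant, a = ω²·d²x/dθ².
d²x/dθ² = −r cosθ − r²(cos2θ)/√u − r⁴ sin²2θ/(4u^{3/2}),  u = L² − r² sin²θ = 0.0109477 m².
Substituting r = 0.042 m, L = 0.1081 m, θ = 40.3°: d²x/dθ² = -0.035447 m.
a = ω²·d²x/dθ² = (347.8)²·(-0.035447) = -4287.2 m/s²;  |a| = 4287.2 m/s².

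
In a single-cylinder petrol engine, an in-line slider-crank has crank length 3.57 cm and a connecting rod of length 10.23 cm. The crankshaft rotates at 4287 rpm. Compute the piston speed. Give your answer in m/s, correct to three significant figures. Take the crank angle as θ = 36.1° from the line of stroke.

12.2

ω = 2π·4287/60 = 448.9 rad/s
For an in-line slider-crank, x = r cosθ + √(L² − r² sin²θ), so v = −rω sinθ·[1 + r cosθ/√(L² − r² sin²θ)].
With r = 0.0357 m, L = 0.1023 m, θ = 36.1°: √(L² − r² sin²θ) = 0.10011 m.
v = −0.0357·448.9·0.58920·[1 + 0.0357·0.80799/0.10011] = -12.164 m/s.
|v| = 12.164 m/s.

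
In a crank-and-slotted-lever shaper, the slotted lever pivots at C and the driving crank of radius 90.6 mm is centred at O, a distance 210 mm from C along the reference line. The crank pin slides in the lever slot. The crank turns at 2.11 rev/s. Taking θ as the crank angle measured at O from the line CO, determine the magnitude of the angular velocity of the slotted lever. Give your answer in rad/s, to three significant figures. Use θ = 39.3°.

3.72

ω = 13.26 rad/s (from 2.11 rev/s).
Crank pin A relative to C: A = (d + r cosθ, r sinθ); lever angle φ = atan2(r sinθ, d + r cosθ).
Differentiating tanφ: φ̇ = rω(d cosθ + r)/(d² + r² + 2dr cosθ).
d² + r² + 2dr cosθ = |CA|² = 0.0817545 m²;  d cosθ + r = +0.25311 m.
|ω_lever| = |0.0906·13.26·+0.25311| / 0.0817545 = 3.7186 rad/s.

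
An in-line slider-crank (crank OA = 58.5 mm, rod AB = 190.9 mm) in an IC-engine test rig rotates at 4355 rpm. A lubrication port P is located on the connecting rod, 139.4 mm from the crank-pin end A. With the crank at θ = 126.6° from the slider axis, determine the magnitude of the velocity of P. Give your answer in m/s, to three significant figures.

ω = 456.1 rad/s.  Crank-pin speed |V_A| = rω = 26.679 m/s, perpendicular to OA.
Rod angle: sinφ = −(r/L) sinθ ⇒ φ = -14.242°; ω_rod = −rω cosθ/√(L²−r²sin²θ) = +85.967 rad/s.
V_P = V_A + ω_rod × AP, with AP = 0.1394 m along the rod.
Components: V_Px = −rω sinθ − a·ω_rod·sinφ = -18.47 m/s;  V_Py = rω cosθ + a·ω_rod·cosφ = -4.2913 m/s.
|V_P| = √(V_Px² + V_Py²) = 18.962 m/s.

19.0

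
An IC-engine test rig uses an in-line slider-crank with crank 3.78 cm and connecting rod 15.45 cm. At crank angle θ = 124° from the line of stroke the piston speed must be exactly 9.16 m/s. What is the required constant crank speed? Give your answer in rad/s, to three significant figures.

340

For an in-line slider-crank, |v_piston| = rω|sinθ|·[1 + r cosθ/√(L² − r² sin²θ)].
With r = 0.0378 m, L = 0.1545 m, θ = 124°: the bracketed kinematic factor |dx/dθ| = 0.026959 m.
ω = v/|dx/dθ| = 9.16/0.026959 = 339.77 rad/s.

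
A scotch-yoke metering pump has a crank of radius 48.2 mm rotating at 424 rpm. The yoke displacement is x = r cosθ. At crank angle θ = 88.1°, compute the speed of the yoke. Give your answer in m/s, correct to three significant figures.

2.14

ω = 44.4 rad/s (from 424 rpm).
x = r cosθ ⇒ ẋ = −rω sinθ.
|v| = rω|sinθ| = 0.0482·44.4·|sin 88.1°| = 2.139 m/s.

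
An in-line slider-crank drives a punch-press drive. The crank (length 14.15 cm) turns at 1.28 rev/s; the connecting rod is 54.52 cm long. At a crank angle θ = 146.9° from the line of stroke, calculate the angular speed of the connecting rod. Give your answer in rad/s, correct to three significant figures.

1.77

ω = 8.042 rad/s (converted from 1.28 rev/s).
The rod makes angle φ with the slider axis where L sinφ = r sinθ; differentiating, L cosφ·φ̇ = r ω cosθ.
L cosφ = √(L² − r² sin²θ) = 0.5397 m.
|ω_rod| = r ω |cosθ| / √(L² − r² sin²θ) = 0.1415·8.042·0.83772/0.5397 = 1.7664 rad/s.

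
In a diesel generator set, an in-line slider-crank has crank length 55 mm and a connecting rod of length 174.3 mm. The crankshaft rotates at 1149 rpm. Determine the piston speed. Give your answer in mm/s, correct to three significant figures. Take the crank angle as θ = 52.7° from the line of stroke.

ω = 2π·1149/60 = 120.3 rad/s
For an in-line slider-crank, x = r cosθ + √(L² − r² sin²θ), so v = −rω sinθ·[1 + r cosθ/√(L² − r² sin²θ)].
With r = 0.055 m, L = 0.1743 m, θ = 52.7°: √(L² − r² sin²θ) = 0.16872 m.
v = −0.055·120.3·0.79547·[1 + 0.055·0.60599/0.16872] = -6.3042 m/s.
|v| = 6.3042 m/s = 6304.2 mm/s.

6300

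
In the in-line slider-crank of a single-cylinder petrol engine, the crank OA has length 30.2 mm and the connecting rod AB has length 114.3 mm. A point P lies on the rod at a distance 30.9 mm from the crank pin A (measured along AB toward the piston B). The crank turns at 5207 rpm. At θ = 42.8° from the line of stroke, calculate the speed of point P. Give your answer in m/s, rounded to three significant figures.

ω = 545.3 rad/s.  Crank-pin speed |V_A| = rω = 16.467 m/s, perpendicular to OA.
Rod angle: sinφ = −(r/L) sinθ ⇒ φ = -10.342°; ω_rod = −rω cosθ/√(L²−r²sin²θ) = -107.45 rad/s.
V_P = V_A + ω_rod × AP, with AP = 0.0309 m along the rod.
Components: V_Px = −rω sinθ − a·ω_rod·sinφ = -11.785 m/s;  V_Py = rω cosθ + a·ω_rod·cosφ = +8.8162 m/s.
|V_P| = √(V_Px² + V_Py²) = 14.717 m/s.

14.7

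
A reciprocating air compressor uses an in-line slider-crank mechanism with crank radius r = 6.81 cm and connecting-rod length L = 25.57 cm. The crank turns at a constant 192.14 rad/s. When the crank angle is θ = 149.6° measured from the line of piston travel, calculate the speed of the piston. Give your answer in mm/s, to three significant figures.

5090

ω = 192.1 rad/s
For an in-line slider-crank, x = r cosθ + √(L² − r² sin²θ), so v = −rω sinθ·[1 + r cosθ/√(L² − r² sin²θ)].
With r = 0.0681 m, L = 0.2557 m, θ = 149.6°: √(L² − r² sin²θ) = 0.25337 m.
v = −0.0681·192.1·0.50603·[1 + 0.0681·-0.86251/0.25337] = -5.0863 m/s.
|v| = 5.0863 m/s = 5086.3 mm/s.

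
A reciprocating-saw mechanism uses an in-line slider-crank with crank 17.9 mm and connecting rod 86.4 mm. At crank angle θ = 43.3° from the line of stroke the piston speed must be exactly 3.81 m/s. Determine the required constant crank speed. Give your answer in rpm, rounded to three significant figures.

For an in-line slider-crank, |v_piston| = rω|sinθ|·[1 + r cosθ/√(L² − r² sin²θ)].
With r = 0.0179 m, L = 0.0864 m, θ = 43.3°: the bracketed kinematic factor |dx/dθ| = 0.014146 m.
ω = v/|dx/dθ| = 3.81/0.014146 = 269.33 rad/s.
N = 60ω/(2π) = 2571.9 rpm.

2570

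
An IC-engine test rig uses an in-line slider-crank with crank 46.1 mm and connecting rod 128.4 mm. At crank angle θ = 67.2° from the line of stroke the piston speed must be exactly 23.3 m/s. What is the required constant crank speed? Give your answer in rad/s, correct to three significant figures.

For an in-line slider-crank, |v_piston| = rω|sinθ|·[1 + r cosθ/√(L² − r² sin²θ)].
With r = 0.0461 m, L = 0.1284 m, θ = 67.2°: the bracketed kinematic factor |dx/dθ| = 0.048764 m.
ω = v/|dx/dθ| = 23.3/0.048764 = 477.81 rad/s.

478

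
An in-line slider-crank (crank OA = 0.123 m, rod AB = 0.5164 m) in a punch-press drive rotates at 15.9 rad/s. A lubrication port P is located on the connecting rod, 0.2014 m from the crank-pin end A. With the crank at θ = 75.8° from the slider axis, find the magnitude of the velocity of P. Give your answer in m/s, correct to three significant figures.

ω = 15.9 rad/s.  Crank-pin speed |V_A| = rω = 1.9557 m/s, perpendicular to OA.
Rod angle: sinφ = −(r/L) sinθ ⇒ φ = -13.351°; ω_rod = −rω cosθ/√(L²−r²sin²θ) = -0.95483 rad/s.
V_P = V_A + ω_rod × AP, with AP = 0.2014 m along the rod.
Components: V_Px = −rω sinθ − a·ω_rod·sinφ = -1.9403 m/s;  V_Py = rω cosθ + a·ω_rod·cosφ = +0.29264 m/s.
|V_P| = √(V_Px² + V_Py²) = 1.9623 m/s.

1.96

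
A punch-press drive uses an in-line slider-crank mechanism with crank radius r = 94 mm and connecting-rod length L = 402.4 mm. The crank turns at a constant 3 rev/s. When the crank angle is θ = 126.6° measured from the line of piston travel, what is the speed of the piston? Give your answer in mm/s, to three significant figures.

1220

ω = 2π·3 = 18.85 rad/s
For an in-line slider-crank, x = r cosθ + √(L² − r² sin²θ), so v = −rω sinθ·[1 + r cosθ/√(L² − r² sin²θ)].
With r = 0.094 m, L = 0.4024 m, θ = 126.6°: √(L² − r² sin²θ) = 0.39526 m.
v = −0.094·18.85·0.80282·[1 + 0.094·-0.59622/0.39526] = -1.2208 m/s.
|v| = 1.2208 m/s = 1220.8 mm/s.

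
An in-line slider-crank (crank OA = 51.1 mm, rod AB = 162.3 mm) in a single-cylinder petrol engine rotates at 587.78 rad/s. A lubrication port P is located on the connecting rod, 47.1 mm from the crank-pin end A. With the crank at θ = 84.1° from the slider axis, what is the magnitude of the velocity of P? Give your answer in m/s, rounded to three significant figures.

ω = 587.8 rad/s.  Crank-pin speed |V_A| = rω = 30.036 m/s, perpendicular to OA.
Rod angle: sinφ = −(r/L) sinθ ⇒ φ = -18.251°; ω_rod = −rω cosθ/√(L²−r²sin²θ) = -20.031 rad/s.
V_P = V_A + ω_rod × AP, with AP = 0.0471 m along the rod.
Components: V_Px = −rω sinθ − a·ω_rod·sinφ = -30.172 m/s;  V_Py = rω cosθ + a·ω_rod·cosφ = +2.1914 m/s.
|V_P| = √(V_Px² + V_Py²) = 30.251 m/s.

30.3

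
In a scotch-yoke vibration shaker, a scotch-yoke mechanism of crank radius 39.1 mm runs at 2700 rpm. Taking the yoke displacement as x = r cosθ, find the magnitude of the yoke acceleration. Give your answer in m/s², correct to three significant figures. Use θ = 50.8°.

1980

ω = 282.7 rad/s (from 2700 rpm).
x = r cosθ ⇒ ẍ = −rω² cosθ (ω constant).
|a| = rω²|cosθ| = 0.0391·(282.7)²·|cos 50.8°| = 1975.6 m/s².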